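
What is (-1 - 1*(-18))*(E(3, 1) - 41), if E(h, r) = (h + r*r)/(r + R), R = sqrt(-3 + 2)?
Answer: -663 - 34*I ≈ -663.0 - 34.0*I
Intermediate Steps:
R = I (R = sqrt(-1) = I ≈ 1.0*I)
E(h, r) = (h + r**2)/(I + r) (E(h, r) = (h + r*r)/(r + I) = (h + r**2)/(I + r))
(-1 - 1*(-18))*(E(3, 1) - 41) = (-1 - 1*(-18))*((3 + 1**2)/(I + 1) - 41) = (-1 + 18)*((3 + 1)/(1 + I) - 41) = 17*(((1 - I)/2)*4 - 41) = 17*(2*(1 - I) - 41) = 17*(-41 + 2*(1 - I)) = -697 + 34*(1 - I)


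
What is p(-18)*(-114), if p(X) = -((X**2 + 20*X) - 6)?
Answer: -4788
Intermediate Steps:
p(X) = 6 - X**2 - 20*X (p(X) = -(-6 + X**2 + 20*X) = 6 - X**2 - 20*X)
p(-18)*(-114) = (6 - 1*(-18)**2 - 20*(-18))*(-114) = (6 - 1*324 + 360)*(-114) = (6 - 324 + 360)*(-114) = 42*(-114) = -4788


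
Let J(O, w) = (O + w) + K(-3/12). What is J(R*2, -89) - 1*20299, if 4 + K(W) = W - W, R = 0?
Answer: -20392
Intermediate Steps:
K(W) = -4 (K(W) = -4 + (W - W) = -4 + 0 = -4)
J(O, w) = -4 + O + w (J(O, w) = (O + w) - 4 = -4 + O + w)
J(R*2, -89) - 1*20299 = (-4 + 0*2 - 89) - 1*20299 = (-4 + 0 - 89) - 20299 = -93 - 20299 = -20392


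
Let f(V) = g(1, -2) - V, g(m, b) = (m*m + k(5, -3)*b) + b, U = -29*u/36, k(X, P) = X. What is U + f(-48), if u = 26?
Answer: 289/18 ≈ 16.056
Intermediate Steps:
U = -377/18 (U = -754/36 = -29*13/18 = -377/18 ≈ -20.944)
g(m, b) = m² + 6*b (g(m, b) = (m*m + 5*b) + b = (m² + 5*b) + b = m² + 6*b)
f(V) = -11 - V (f(V) = (1² + 6*(-2)) - V = (1 - 12) - V = -11 - V)
U + f(-48) = -377/18 + (-11 - 1*(-48)) = -377/18 + (-11 + 48) = -377/18 + 37 = 289/18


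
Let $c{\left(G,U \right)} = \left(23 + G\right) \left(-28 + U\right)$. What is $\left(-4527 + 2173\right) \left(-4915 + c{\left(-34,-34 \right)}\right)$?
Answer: $9964482$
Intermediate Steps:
$c{\left(G,U \right)} = \left(-28 + U\right) \left(23 + G\right)$
$\left(-4527 + 2173\right) \left(-4915 + c{\left(-34,-34 \right)}\right) = \left(-4527 + 2173\right) \left(-4915 - -682\right) = - 2354 \left(-4915 + \left(-644 + 952 - 782 + 1156\right)\right) = - 2354 \left(-4915 + 682\right) = \left(-2354\right) \left(-4233\right) = 9964482$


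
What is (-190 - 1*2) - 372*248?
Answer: -92448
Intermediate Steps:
(-190 - 1*2) - 372*248 = (-190 - 2) - 92256 = -192 - 92256 = -92448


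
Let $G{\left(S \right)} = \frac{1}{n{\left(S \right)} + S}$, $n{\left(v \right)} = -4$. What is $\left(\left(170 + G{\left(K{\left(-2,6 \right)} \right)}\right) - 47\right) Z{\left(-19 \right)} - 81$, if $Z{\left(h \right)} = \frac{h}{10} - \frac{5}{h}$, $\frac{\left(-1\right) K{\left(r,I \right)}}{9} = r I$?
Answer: $- \frac{5579183}{19760} \approx -282.35$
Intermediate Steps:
$K{\left(r,I \right)} = - 9 I r$ ($K{\left(r,I \right)} = - 9 r I = - 9 I r$)
$G{\left(S \right)} = \frac{1}{-4 + S}$
$Z{\left(h \right)} = - \frac{5}{h} + \frac{h}{10}$ ($Z{\left(h \right)} = h \frac{1}{10} - \frac{5}{h} = \frac{h}{10} - \frac{5}{h} = - \frac{5}{h} + \frac{h}{10}$)
$\left(\left(170 + G{\left(K{\left(-2,6 \right)} \right)}\right) - 47\right) Z{\left(-19 \right)} - 81 = \left(\left(170 + \frac{1}{-4 - 54 \left(-2\right)}\right) - 47\right) \left(- \frac{5}{-19} + \frac{1}{10} \left(-19\right)\right) - 81 = \left(\left(170 + \frac{1}{-4 + 108}\right) - 47\right) \left(\left(-5\right) \left(- \frac{1}{19}\right) - \frac{19}{10}\right) - 81 = \left(\left(170 + \frac{1}{104}\right) - 47\right) \left(\frac{5}{19} - \frac{19}{10}\right) - 81 = \left(\left(170 + \frac{1}{104}\right) - 47\right) \left(- \frac{311}{190}\right) - 81 = \left(\frac{17681}{104} - 47\right) \left(- \frac{311}{190}\right) - 81 = \frac{12793}{104} \left(- \frac{311}{190}\right) - 81 = - \frac{3978623}{19760} - 81 = - \frac{5579183}{19760}$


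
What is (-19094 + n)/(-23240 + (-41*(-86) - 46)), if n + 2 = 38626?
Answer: -1953/1976 ≈ -0.98836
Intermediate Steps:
n = 38624 (n = -2 + 38626 = 38624)
(-19094 + n)/(-23240 + (-41*(-86) - 46)) = (-19094 + 38624)/(-23240 + (-41*(-86) - 46)) = 19530/(-23240 + (3526 - 46)) = 19530/(-23240 + 3480) = 19530/(-19760) = 19530*(-1/19760) = -1953/1976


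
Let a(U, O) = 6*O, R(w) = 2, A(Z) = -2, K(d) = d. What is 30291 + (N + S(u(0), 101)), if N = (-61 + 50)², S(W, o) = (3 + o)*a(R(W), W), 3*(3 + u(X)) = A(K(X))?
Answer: 28124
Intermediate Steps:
u(X) = -11/3 (u(X) = -3 + (⅓)*(-2) = -3 - ⅔ = -11/3)
S(W, o) = 6*W*(3 + o) (S(W, o) = (3 + o)*(6*W) = 6*W*(3 + o))
N = 121 (N = (-11)² = 121)
30291 + (N + S(u(0), 101)) = 30291 + (121 + 6*(-11/3)*(3 + 101)) = 30291 + (121 + 6*(-11/3)*104) = 30291 + (121 - 2288) = 30291 - 2167 = 28124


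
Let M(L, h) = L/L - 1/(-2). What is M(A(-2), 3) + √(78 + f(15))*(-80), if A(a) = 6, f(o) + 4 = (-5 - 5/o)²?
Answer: 3/2 - 80*√922/3 ≈ -808.22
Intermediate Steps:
f(o) = -4 + (-5 - 5/o)²
M(L, h) = 3/2 (M(L, h) = 1 - 1*(-½) = 1 + ½ = 3/2)
M(A(-2), 3) + √(78 + f(15))*(-80) = 3/2 + √(78 + (21 + 25/15² + 50/15))*(-80) = 3/2 + √(78 + (21 + 25*(1/225) + 50*(1/15)))*(-80) = 3/2 + √(78 + (21 + ⅑ + 10/3))*(-80) = 3/2 + √(78 + 220/9)*(-80) = 3/2 + √(922/9)*(-80) = 3/2 + (√922/3)*(-80) = 3/2 - 80*√922/3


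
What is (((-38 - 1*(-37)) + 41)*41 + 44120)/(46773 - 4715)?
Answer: 22880/21029 ≈ 1.0880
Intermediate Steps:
(((-38 - 1*(-37)) + 41)*41 + 44120)/(46773 - 4715) = (((-38 + 37) + 41)*41 + 44120)/42058 = ((-1 + 41)*41 + 44120)*(1/42058) = (40*41 + 44120)*(1/42058) = (1640 + 44120)*(1/42058) = 45760*(1/42058) = 22880/21029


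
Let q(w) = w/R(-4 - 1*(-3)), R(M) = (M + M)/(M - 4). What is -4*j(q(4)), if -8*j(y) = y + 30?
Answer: 20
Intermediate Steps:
R(M) = 2*M/(-4 + M) (R(M) = (2*M)/(-4 + M) = 2*M/(-4 + M))
q(w) = 5*w/2 (q(w) = w/((2*(-4 - 1*(-3))/(-4 + (-4 - 1*(-3))))) = w/((2*(-4 + 3)/(-4 + (-4 + 3)))) = w/((2*(-1)/(-4 - 1))) = w/((2*(-1)/(-5))) = w/((2*(-1)*(-⅕))) = w/(⅖) = w*(5/2) = 5*w/2)
j(y) = -15/4 - y/8 (j(y) = -(y + 30)/8 = -(30 + y)/8 = -15/4 - y/8)
-4*j(q(4)) = -4*(-15/4 - 5*4/16) = -4*(-15/4 - ⅛*10) = -4*(-15/4 - 5/4) = -4*(-5) = 20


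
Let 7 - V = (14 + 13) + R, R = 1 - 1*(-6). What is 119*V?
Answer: -3213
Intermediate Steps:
R = 7 (R = 1 + 6 = 7)
V = -27 (V = 7 - ((14 + 13) + 7) = 7 - (27 + 7) = 7 - 1*34 = 7 - 34 = -27)
119*V = 119*(-27) = -3213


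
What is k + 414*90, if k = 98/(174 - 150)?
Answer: 447169/12 ≈ 37264.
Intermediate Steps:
k = 49/12 (k = 98/24 = 98*(1/24) = 49/12 ≈ 4.0833)
k + 414*90 = 49/12 + 414*90 = 49/12 + 37260 = 447169/12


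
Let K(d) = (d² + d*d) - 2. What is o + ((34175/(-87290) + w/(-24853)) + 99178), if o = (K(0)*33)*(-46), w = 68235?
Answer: 1529228439219/14961506 ≈ 1.0221e+5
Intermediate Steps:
K(d) = -2 + 2*d² (K(d) = (d² + d²) - 2 = 2*d² - 2 = -2 + 2*d²)
o = 3036 (o = ((-2 + 2*0²)*33)*(-46) = ((-2 + 2*0)*33)*(-46) = ((-2 + 0)*33)*(-46) = -2*33*(-46) = -66*(-46) = 3036)
o + ((34175/(-87290) + w/(-24853)) + 99178) = 3036 + ((34175/(-87290) + 68235/(-24853)) + 99178) = 3036 + ((34175*(-1/87290) + 68235*(-1/24853)) + 99178) = 3036 + ((-6835/17458 - 68235/24853) + 99178) = 3036 + (-46935065/14961506 + 99178) = 3036 + 1483805307003/14961506 = 1529228439219/14961506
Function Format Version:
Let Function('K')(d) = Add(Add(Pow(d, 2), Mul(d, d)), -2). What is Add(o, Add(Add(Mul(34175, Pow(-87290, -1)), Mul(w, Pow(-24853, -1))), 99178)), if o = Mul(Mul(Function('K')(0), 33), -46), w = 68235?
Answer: Rational(1529228439219, 14961506) ≈ 1.0221e+5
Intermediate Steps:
Function('K')(d) = Add(-2, Mul(2, Pow(d, 2))) (Function('K')(d) = Add(Add(Pow(d, 2), Pow(d, 2)), -2) = Add(Mul(2, Pow(d, 2)), -2) = Add(-2, Mul(2, Pow(d, 2))))
o = 3036 (o = Mul(Mul(Add(-2, Mul(2, Pow(0, 2))), 33), -46) = Mul(Mul(Add(-2, Mul(2, 0)), 33), -46) = Mul(Mul(Add(-2, 0), 33), -46) = Mul(Mul(-2, 33), -46) = Mul(-66, -46) = 3036)
Add(o, Add(Add(Mul(34175, Pow(-87290, -1)), Mul(w, Pow(-24853, -1))), 99178)) = Add(3036, Add(Add(Mul(34175, Pow(-87290, -1)), Mul(68235, Pow(-24853, -1))), 99178)) = Add(3036, Add(Add(Mul(34175, Rational(-1, 87290)), Mul(68235, Rational(-1, 24853))), 99178)) = Add(3036, Add(Add(Rational(-6835, 17458), Rational(-68235, 24853)), 99178)) = Add(3036, Add(Rational(-46935065, 14961506), 99178)) = Add(3036, Rational(1483805307003, 14961506)) = Rational(1529228439219, 14961506)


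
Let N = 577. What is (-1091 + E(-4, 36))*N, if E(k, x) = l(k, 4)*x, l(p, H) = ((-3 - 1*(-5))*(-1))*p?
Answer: -463331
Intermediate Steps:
l(p, H) = -2*p (l(p, H) = ((-3 + 5)*(-1))*p = (2*(-1))*p = -2*p)
E(k, x) = -2*k*x (E(k, x) = (-2*k)*x = -2*k*x)
(-1091 + E(-4, 36))*N = (-1091 - 2*(-4)*36)*577 = (-1091 + 288)*577 = -803*577 = -463331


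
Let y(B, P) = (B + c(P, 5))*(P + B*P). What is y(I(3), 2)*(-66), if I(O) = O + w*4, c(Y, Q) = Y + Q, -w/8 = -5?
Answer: -3680160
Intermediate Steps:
w = 40 (w = -8*(-5) = 40)
c(Y, Q) = Q + Y
I(O) = 160 + O (I(O) = O + 40*4 = O + 160 = 160 + O)
y(B, P) = (P + B*P)*(5 + B + P) (y(B, P) = (B + (5 + P))*(P + B*P) = (5 + B + P)*(P + B*P) = (P + B*P)*(5 + B + P))
y(I(3), 2)*(-66) = (2*(5 + (160 + 3) + 2 + (160 + 3)**2 + (160 + 3)*(5 + 2)))*(-66) = (2*(5 + 163 + 2 + 163**2 + 163*7))*(-66) = (2*(5 + 163 + 2 + 26569 + 1141))*(-66) = (2*27880)*(-66) = 55760*(-66) = -3680160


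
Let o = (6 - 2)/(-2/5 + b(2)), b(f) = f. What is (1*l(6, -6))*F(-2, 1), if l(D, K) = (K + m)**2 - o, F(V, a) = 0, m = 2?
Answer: 0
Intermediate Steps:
o = 5/2 (o = (6 - 2)/(-2/5 + 2) = 4/(-2*1/5 + 2) = 4/(-2/5 + 2) = 4/(8/5) = 4*(5/8) = 5/2 ≈ 2.5000)
l(D, K) = -5/2 + (2 + K)**2 (l(D, K) = (K + 2)**2 - 1*5/2 = (2 + K)**2 - 5/2 = -5/2 + (2 + K)**2)
(1*l(6, -6))*F(-2, 1) = (1*(-5/2 + (2 - 6)**2))*0 = (1*(-5/2 + (-4)**2))*0 = (1*(-5/2 + 16))*0 = (1*(27/2))*0 = (27/2)*0 = 0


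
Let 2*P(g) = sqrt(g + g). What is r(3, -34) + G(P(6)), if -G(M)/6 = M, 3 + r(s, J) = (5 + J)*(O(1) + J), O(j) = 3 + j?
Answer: 867 - 6*sqrt(3) ≈ 856.61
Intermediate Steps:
P(g) = sqrt(2)*sqrt(g)/2 (P(g) = sqrt(g + g)/2 = sqrt(2*g)/2 = (sqrt(2)*sqrt(g))/2 = sqrt(2)*sqrt(g)/2)
r(s, J) = -3 + (4 + J)*(5 + J) (r(s, J) = -3 + (5 + J)*((3 + 1) + J) = -3 + (5 + J)*(4 + J) = -3 + (4 + J)*(5 + J))
G(M) = -6*M
r(3, -34) + G(P(6)) = (17 + (-34)**2 + 9*(-34)) - 3*sqrt(2)*sqrt(6) = (17 + 1156 - 306) - 6*sqrt(3) = 867 - 6*sqrt(3)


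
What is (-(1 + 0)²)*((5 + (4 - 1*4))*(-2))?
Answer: 10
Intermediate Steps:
(-(1 + 0)²)*((5 + (4 - 1*4))*(-2)) = (-1*1²)*((5 + (4 - 4))*(-2)) = (-1*1)*((5 + 0)*(-2)) = -5*(-2) = -1*(-10) = 10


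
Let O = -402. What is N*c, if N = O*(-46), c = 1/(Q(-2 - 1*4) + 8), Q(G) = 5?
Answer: 18492/13 ≈ 1422.5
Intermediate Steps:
c = 1/13 (c = 1/(5 + 8) = 1/13 ≈ 0.076923)
N = 18492 (N = -402*(-46) = 18492)
N*c = 18492*(1/13) = 18492/13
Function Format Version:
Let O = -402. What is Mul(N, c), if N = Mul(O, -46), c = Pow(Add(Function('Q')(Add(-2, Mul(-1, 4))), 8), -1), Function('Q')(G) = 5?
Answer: Rational(18492, 13) ≈ 1422.5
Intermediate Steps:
c = Rational(1, 13) (c = Pow(Add(5, 8), -1) = Pow(13, -1) = Rational(1, 13) ≈ 0.076923)
N = 18492 (N = Mul(-402, -46) = 18492)
Mul(N, c) = Mul(18492, Rational(1, 13)) = Rational(18492, 13)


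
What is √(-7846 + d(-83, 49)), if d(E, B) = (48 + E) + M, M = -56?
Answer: I*√7937 ≈ 89.09*I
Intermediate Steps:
d(E, B) = -8 + E (d(E, B) = (48 + E) - 56 = -8 + E)
√(-7846 + d(-83, 49)) = √(-7846 + (-8 - 83)) = √(-7846 - 91) = √(-7937) = I*√7937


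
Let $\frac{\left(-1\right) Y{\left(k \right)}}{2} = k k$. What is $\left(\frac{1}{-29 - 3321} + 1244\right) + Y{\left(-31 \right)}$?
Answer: $- \frac{2271301}{3350} \approx -678.0$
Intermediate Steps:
$Y{\left(k \right)} = - 2 k^{2}$ ($Y{\left(k \right)} = - 2 k k = - 2 k^{2}$)
$\left(\frac{1}{-29 - 3321} + 1244\right) + Y{\left(-31 \right)} = \left(\frac{1}{-29 - 3321} + 1244\right) - 2 \left(-31\right)^{2} = \left(\frac{1}{-3350} + 1244\right) - 1922 = \left(- \frac{1}{3350} + 1244\right) - 1922 = \frac{4167399}{3350} - 1922 = - \frac{2271301}{3350}$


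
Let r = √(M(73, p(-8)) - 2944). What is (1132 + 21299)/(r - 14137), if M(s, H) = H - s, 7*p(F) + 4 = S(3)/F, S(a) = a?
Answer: -2536856376/1598862293 - 44862*I*√48282/1598862293 ≈ -1.5867 - 0.0061654*I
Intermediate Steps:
p(F) = -4/7 + 3/(7*F) (p(F) = -4/7 + (3/F)/7 = -4/7 + 3/(7*F))
r = I*√48282/4 (r = √(((⅐)*(3 - 4*(-8))/(-8) - 1*73) - 2944) = √(((⅐)*(-⅛)*(3 + 32) - 73) - 2944) = √(((⅐)*(-⅛)*35 - 73) - 2944) = √((-5/8 - 73) - 2944) = √(-589/8 - 2944) = √(-24141/8) = I*√48282/4 ≈ 54.933*I)
(1132 + 21299)/(r - 14137) = (1132 + 21299)/(I*√48282/4 - 14137) = 22431/(-14137 + I*√48282/4)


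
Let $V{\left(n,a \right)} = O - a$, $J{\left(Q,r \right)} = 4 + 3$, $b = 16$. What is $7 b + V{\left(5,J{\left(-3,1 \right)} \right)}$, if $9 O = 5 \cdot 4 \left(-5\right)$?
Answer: $\frac{845}{9} \approx 93.889$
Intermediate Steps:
$J{\left(Q,r \right)} = 7$
$O = - \frac{100}{9}$ ($O = \frac{5 \cdot 4 \left(-5\right)}{9} = \frac{20 \left(-5\right)}{9} = \frac{1}{9} \left(-100\right) = - \frac{100}{9} \approx -11.111$)
$V{\left(n,a \right)} = - \frac{100}{9} - a$
$7 b + V{\left(5,J{\left(-3,1 \right)} \right)} = 7 \cdot 16 - \frac{163}{9} = 112 - \frac{163}{9} = \frac{845}{9}$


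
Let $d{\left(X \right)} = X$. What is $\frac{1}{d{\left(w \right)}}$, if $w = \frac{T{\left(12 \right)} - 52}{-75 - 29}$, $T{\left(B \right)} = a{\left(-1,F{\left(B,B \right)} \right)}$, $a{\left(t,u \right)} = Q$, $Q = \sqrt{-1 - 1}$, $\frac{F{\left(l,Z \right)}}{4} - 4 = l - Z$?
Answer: $\frac{2704}{1353} + \frac{52 i \sqrt{2}}{1353} \approx 1.9985 + 0.054353 i$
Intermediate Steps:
$F{\left(l,Z \right)} = 16 - 4 Z + 4 l$ ($F{\left(l,Z \right)} = 16 + 4 \left(l - Z\right) = 16 - \left(- 4 l + 4 Z\right) = 16 - 4 Z + 4 l$)
$Q = i \sqrt{2}$ ($Q = \sqrt{-2} = i \sqrt{2} \approx 1.4142 i$)
$a{\left(t,u \right)} = i \sqrt{2}$
$T{\left(B \right)} = i \sqrt{2}$
$w = \frac{1}{2} - \frac{i \sqrt{2}}{104}$ ($w = \frac{i \sqrt{2} - 52}{-75 - 29} = \frac{-52 + i \sqrt{2}}{-104} = \left(-52 + i \sqrt{2}\right) \left(- \frac{1}{104}\right) = \frac{1}{2} - \frac{i \sqrt{2}}{104} \approx 0.5 - 0.013598 i$)
$\frac{1}{d{\left(w \right)}} = \frac{1}{\frac{1}{2} - \frac{i \sqrt{2}}{104}}$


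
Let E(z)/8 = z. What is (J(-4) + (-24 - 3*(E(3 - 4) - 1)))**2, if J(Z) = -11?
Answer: 64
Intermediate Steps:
E(z) = 8*z
(J(-4) + (-24 - 3*(E(3 - 4) - 1)))**2 = (-11 + (-24 - 3*(8*(3 - 4) - 1)))**2 = (-11 + (-24 - 3*(8*(-1) - 1)))**2 = (-11 + (-24 - 3*(-8 - 1)))**2 = (-11 + (-24 - 3*(-9)))**2 = (-11 + (-24 - 1*(-27)))**2 = (-11 + (-24 + 27))**2 = (-11 + 3)**2 = (-8)**2 = 64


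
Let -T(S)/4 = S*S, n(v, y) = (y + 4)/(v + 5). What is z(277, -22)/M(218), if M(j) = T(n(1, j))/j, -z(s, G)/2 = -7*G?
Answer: 16786/1369 ≈ 12.262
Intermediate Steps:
z(s, G) = 14*G (z(s, G) = -(-14)*G = 14*G)
n(v, y) = (4 + y)/(5 + v)
T(S) = -4*S**2 (T(S) = -4*S*S = -4*S**2)
M(j) = -4*(2/3 + j/6)**2/j (M(j) = (-4*(4 + j)**2/(5 + 1)**2)/j = (-4*(4 + j)**2/36)/j = (-4*(2/3 + j/6)**2)/j = -4*(2/3 + j/6)**2/j)
z(277, -22)/M(218) = (14*(-22))/((-1/9*(4 + 218)**2/218)) = -308/((-1/9*1/218*222**2)) = -308/((-1/9*1/218*49284)) = -308/(-2738/109) = -308*(-109/2738) = 16786/1369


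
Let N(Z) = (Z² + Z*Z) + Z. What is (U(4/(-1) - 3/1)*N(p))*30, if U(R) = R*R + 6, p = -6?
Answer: 108900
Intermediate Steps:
N(Z) = Z + 2*Z² (N(Z) = (Z² + Z²) + Z = 2*Z² + Z = Z + 2*Z²)
U(R) = 6 + R² (U(R) = R² + 6 = 6 + R²)
(U(4/(-1) - 3/1)*N(p))*30 = ((6 + (4/(-1) - 3/1)²)*(-6*(1 + 2*(-6))))*30 = ((6 + (4*(-1) - 3*1)²)*(-6*(1 - 12)))*30 = ((6 + (-4 - 3)²)*(-6*(-11)))*30 = ((6 + (-7)²)*66)*30 = ((6 + 49)*66)*30 = (55*66)*30 = 3630*30 = 108900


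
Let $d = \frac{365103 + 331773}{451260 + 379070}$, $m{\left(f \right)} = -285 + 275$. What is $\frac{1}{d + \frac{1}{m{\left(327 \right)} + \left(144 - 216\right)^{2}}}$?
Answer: $\frac{2148063710}{1803233377} \approx 1.1912$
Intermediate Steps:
$m{\left(f \right)} = -10$
$d = \frac{348438}{415165}$ ($d = \frac{696876}{830330} = 696876 \cdot \frac{1}{830330} = \frac{348438}{415165} \approx 0.83928$)
$\frac{1}{d + \frac{1}{m{\left(327 \right)} + \left(144 - 216\right)^{2}}} = \frac{1}{\frac{348438}{415165} + \frac{1}{-10 + \left(144 - 216\right)^{2}}} = \frac{1}{\frac{348438}{415165} + \frac{1}{-10 + \left(-72\right)^{2}}} = \frac{1}{\frac{348438}{415165} + \frac{1}{-10 + 5184}} = \frac{1}{\frac{348438}{415165} + \frac{1}{5174}} = \frac{1}{\frac{1803233377}{2148063710}} = \frac{2148063710}{1803233377}$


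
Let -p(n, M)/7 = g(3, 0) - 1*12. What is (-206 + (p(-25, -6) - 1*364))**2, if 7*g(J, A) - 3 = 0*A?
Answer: 239121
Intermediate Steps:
g(J, A) = 3/7 (g(J, A) = 3/7 + (0*A)/7 = 3/7 + (1/7)*0 = 3/7 + 0 = 3/7)
p(n, M) = 81 (p(n, M) = -7*(3/7 - 1*12) = -7*(3/7 - 12) = -7*(-81/7) = 81)
(-206 + (p(-25, -6) - 1*364))**2 = (-206 + (81 - 1*364))**2 = (-206 + (81 - 364))**2 = (-206 - 283)**2 = (-489)**2 = 239121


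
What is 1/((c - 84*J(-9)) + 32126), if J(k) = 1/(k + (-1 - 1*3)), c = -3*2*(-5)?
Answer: 13/418112 ≈ 3.1092e-5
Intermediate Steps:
c = 30 (c = -6*(-5) = 30)
J(k) = 1/(-4 + k) (J(k) = 1/(k + (-1 - 3)) = 1/(k - 4) = 1/(-4 + k))
1/((c - 84*J(-9)) + 32126) = 1/((30 - 84/(-4 - 9)) + 32126) = 1/((30 - 84/(-13)) + 32126) = 1/((30 - 84*(-1/13)) + 32126) = 1/((30 + 84/13) + 32126) = 1/(474/13 + 32126) = 1/(418112/13) = 13/418112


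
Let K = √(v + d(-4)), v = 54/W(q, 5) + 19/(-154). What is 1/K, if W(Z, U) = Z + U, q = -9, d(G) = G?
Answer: -I*√104489/1357 ≈ -0.23821*I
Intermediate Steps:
W(Z, U) = U + Z
v = -1049/77 (v = 54/(5 - 9) + 19/(-154) = 54/(-4) + 19*(-1/154) = 54*(-¼) - 19/154 = -27/2 - 19/154 = -1049/77 ≈ -13.623)
K = I*√104489/77 (K = √(-1049/77 - 4) = √(-1357/77) = I*√104489/77 ≈ 4.198*I)
1/K = 1/(I*√104489/77) = -I*√104489/1357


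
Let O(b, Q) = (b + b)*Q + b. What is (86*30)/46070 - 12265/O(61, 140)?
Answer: -52082477/78968587 ≈ -0.65953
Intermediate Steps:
O(b, Q) = b + 2*Q*b (O(b, Q) = (2*b)*Q + b = 2*Q*b + b = b + 2*Q*b)
(86*30)/46070 - 12265/O(61, 140) = (86*30)/46070 - 12265*1/(61*(1 + 2*140)) = 2580*(1/46070) - 12265*1/(61*(1 + 280)) = 258/4607 - 12265/(61*281) = 258/4607 - 12265/17141 = -52082477/78968587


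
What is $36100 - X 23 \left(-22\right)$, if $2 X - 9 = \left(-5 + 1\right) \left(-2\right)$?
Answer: $40401$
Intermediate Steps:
$X = \frac{17}{2}$ ($X = \frac{9}{2} + \frac{\left(-5 + 1\right) \left(-2\right)}{2} = \frac{9}{2} + \frac{\left(-4\right) \left(-2\right)}{2} = \frac{9}{2} + \frac{1}{2} \cdot 8 = \frac{9}{2} + 4 = \frac{17}{2} \approx 8.5$)
$36100 - X 23 \left(-22\right) = 36100 - \frac{17}{2} \cdot 23 \left(-22\right) = 36100 - \frac{391}{2} \left(-22\right) = 36100 - -4301 = 36100 + 4301 = 40401$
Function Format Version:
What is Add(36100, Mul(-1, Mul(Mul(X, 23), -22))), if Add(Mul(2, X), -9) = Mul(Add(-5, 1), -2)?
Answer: 40401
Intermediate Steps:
X = Rational(17, 2) (X = Add(Rational(9, 2), Mul(Rational(1, 2), Mul(Add(-5, 1), -2))) = Add(Rational(9, 2), Mul(Rational(1, 2), Mul(-4, -2))) = Add(Rational(9, 2), Mul(Rational(1, 2), 8)) = Add(Rational(9, 2), 4) = Rational(17, 2) ≈ 8.5000)
Add(36100, Mul(-1, Mul(Mul(X, 23), -22))) = Add(36100, Mul(-1, Mul(Mul(Rational(17, 2), 23), -22))) = Add(36100, Mul(-1, Mul(Rational(391, 2), -22))) = Add(36100, Mul(-1, -4301)) = Add(36100, 4301) = 40401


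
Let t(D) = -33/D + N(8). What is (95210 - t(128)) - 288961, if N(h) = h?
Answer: -24801119/128 ≈ -1.9376e+5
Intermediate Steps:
t(D) = 8 - 33/D (t(D) = -33/D + 8 = 8 - 33/D)
(95210 - t(128)) - 288961 = (95210 - (8 - 33/128)) - 288961 = (95210 - 1*991/128) - 288961 = (95210 - 991/128) - 288961 = 12185889/128 - 288961 = -24801119/128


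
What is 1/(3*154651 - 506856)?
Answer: -1/42903 ≈ -2.3308e-5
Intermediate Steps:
1/(3*154651 - 506856) = 1/(463953 - 506856) = 1/(-42903) = -1/42903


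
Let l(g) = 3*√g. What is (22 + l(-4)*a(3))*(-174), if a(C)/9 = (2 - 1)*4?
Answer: -3828 - 37584*I ≈ -3828.0 - 37584.0*I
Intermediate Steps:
a(C) = 36 (a(C) = 9*((2 - 1)*4) = 9*(1*4) = 9*4 = 36)
(22 + l(-4)*a(3))*(-174) = (22 + (3*√(-4))*36)*(-174) = (22 + (3*(2*I))*36)*(-174) = (22 + (6*I)*36)*(-174) = (22 + 216*I)*(-174) = -3828 - 37584*I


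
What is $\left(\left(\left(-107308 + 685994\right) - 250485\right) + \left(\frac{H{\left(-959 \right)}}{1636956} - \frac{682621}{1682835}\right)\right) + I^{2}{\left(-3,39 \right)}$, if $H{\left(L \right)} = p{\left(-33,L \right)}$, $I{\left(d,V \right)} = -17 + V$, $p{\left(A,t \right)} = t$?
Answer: $\frac{301812091914442553}{918242283420} \approx 3.2868 \cdot 10^{5}$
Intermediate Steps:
$H{\left(L \right)} = L$
$\left(\left(\left(-107308 + 685994\right) - 250485\right) + \left(\frac{H{\left(-959 \right)}}{1636956} - \frac{682621}{1682835}\right)\right) + I^{2}{\left(-3,39 \right)} = \left(\left(\left(-107308 + 685994\right) - 250485\right) - \left(\frac{959}{1636956} + \frac{682621}{1682835}\right)\right) + \left(-17 + 39\right)^{2} = \left(\left(578686 - 250485\right) - \frac{373011460147}{918242283420}\right) + 22^{2} = \left(328201 - \frac{373011460147}{918242283420}\right) + 484 = \frac{301367662649267273}{918242283420} + 484 = \frac{301812091914442553}{918242283420}$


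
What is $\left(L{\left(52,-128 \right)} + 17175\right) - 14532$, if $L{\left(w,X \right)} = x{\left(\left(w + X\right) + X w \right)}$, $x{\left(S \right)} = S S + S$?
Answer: $45315735$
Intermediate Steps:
$x{\left(S \right)} = S + S^{2}$ ($x{\left(S \right)} = S^{2} + S = S + S^{2}$)
$L{\left(w,X \right)} = \left(X + w + X w\right) \left(1 + X + w + X w\right)$ ($L{\left(w,X \right)} = \left(\left(w + X\right) + X w\right) \left(1 + \left(\left(w + X\right) + X w\right)\right) = \left(\left(X + w\right) + X w\right) \left(1 + \left(\left(X + w\right) + X w\right)\right) = \left(X + w + X w\right) \left(1 + \left(X + w + X w\right)\right) = \left(X + w + X w\right) \left(1 + X + w + X w\right)$)
$\left(L{\left(52,-128 \right)} + 17175\right) - 14532 = \left(\left(-128 + 52 - 6656\right) \left(1 - 128 + 52 - 6656\right) + 17175\right) - 14532 = \left(\left(-6732\right) \left(-6731\right) + 17175\right) - 14532 = \left(45313092 + 17175\right) - 14532 = 45330267 - 14532 = 45315735$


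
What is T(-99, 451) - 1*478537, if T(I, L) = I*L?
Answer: -523186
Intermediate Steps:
T(-99, 451) - 1*478537 = -99*451 - 1*478537 = -44649 - 478537 = -523186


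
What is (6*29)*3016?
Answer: 524784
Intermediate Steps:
(6*29)*3016 = 174*3016 = 524784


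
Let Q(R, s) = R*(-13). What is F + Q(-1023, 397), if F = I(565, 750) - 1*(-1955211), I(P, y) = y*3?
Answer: 1970760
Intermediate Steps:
Q(R, s) = -13*R
I(P, y) = 3*y
F = 1957461 (F = 3*750 - 1*(-1955211) = 2250 + 1955211 = 1957461)
F + Q(-1023, 397) = 1957461 - 13*(-1023) = 1957461 + 13299 = 1970760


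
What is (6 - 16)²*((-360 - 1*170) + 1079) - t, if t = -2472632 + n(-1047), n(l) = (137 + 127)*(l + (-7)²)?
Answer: 2791004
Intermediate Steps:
n(l) = 12936 + 264*l (n(l) = 264*(l + 49) = 264*(49 + l) = 12936 + 264*l)
t = -2736104 (t = -2472632 + (12936 + 264*(-1047)) = -2472632 + (12936 - 276408) = -2472632 - 263472 = -2736104)
(6 - 16)²*((-360 - 1*170) + 1079) - t = (6 - 16)²*((-360 - 1*170) + 1079) - 1*(-2736104) = (-10)²*((-360 - 170) + 1079) + 2736104 = 100*(-530 + 1079) + 2736104 = 100*549 + 2736104 = 54900 + 2736104 = 2791004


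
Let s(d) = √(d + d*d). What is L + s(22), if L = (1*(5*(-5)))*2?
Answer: -50 + √506 ≈ -27.506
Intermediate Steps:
L = -50 (L = (1*(-25))*2 = -25*2 = -50)
s(d) = √(d + d²)
L + s(22) = -50 + √(22*(1 + 22)) = -50 + √(22*23) = -50 + √506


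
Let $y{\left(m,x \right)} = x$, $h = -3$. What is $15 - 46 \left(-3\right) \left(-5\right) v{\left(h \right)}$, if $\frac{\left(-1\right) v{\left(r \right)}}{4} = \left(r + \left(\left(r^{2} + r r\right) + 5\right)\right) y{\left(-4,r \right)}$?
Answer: $-165585$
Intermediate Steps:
$v{\left(r \right)} = - 4 r \left(5 + r + 2 r^{2}\right)$ ($v{\left(r \right)} = - 4 \left(r + \left(\left(r^{2} + r r\right) + 5\right)\right) r = - 4 \left(r + \left(\left(r^{2} + r^{2}\right) + 5\right)\right) r = - 4 \left(r + \left(2 r^{2} + 5\right)\right) r = - 4 \left(r + \left(5 + 2 r^{2}\right)\right) r = - 4 \left(5 + r + 2 r^{2}\right) r = - 4 r \left(5 + r + 2 r^{2}\right)$)
$15 - 46 \left(-3\right) \left(-5\right) v{\left(h \right)} = 15 - 46 \left(-3\right) \left(-5\right) \left(\left(-4\right) \left(-3\right) \left(5 - 3 + 2 \left(-3\right)^{2}\right)\right) = 15 - 46 \cdot 15 \left(\left(-4\right) \left(-3\right) \left(5 - 3 + 2 \cdot 9\right)\right) = 15 - 46 \cdot 15 \left(\left(-4\right) \left(-3\right) \left(5 - 3 + 18\right)\right) = 15 - 46 \cdot 15 \left(\left(-4\right) \left(-3\right) 20\right) = 15 - 46 \cdot 15 \cdot 240 = 15 - 165600 = -165585$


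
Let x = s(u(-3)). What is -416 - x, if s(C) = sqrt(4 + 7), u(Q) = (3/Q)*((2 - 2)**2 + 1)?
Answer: -416 - sqrt(11) ≈ -419.32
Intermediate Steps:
u(Q) = 3/Q (u(Q) = (3/Q)*(0**2 + 1) = (3/Q)*(0 + 1) = (3/Q)*1 = 3/Q)
s(C) = sqrt(11)
x = sqrt(11) ≈ 3.3166
-416 - x = -416 - sqrt(11)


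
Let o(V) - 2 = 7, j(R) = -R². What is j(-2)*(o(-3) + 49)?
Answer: -232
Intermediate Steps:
o(V) = 9 (o(V) = 2 + 7 = 9)
j(-2)*(o(-3) + 49) = (-1*(-2)²)*(9 + 49) = -1*4*58 = -4*58 = -232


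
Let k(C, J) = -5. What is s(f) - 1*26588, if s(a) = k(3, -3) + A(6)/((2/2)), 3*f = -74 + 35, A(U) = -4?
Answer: -26597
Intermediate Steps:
f = -13 (f = (-74 + 35)/3 = (1/3)*(-39) = -13)
s(a) = -9 (s(a) = -5 - 4/(2/2) = -5 - 4/(2*(1/2)) = -5 - 4/1 = -5 + 1*(-4) = -5 - 4 = -9)
s(f) - 1*26588 = -9 - 1*26588 = -9 - 26588 = -26597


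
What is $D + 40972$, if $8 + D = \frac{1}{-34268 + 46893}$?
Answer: $\frac{517170501}{12625} \approx 40964.0$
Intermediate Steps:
$D = - \frac{100999}{12625}$ ($D = -8 + \frac{1}{-34268 + 46893} = -8 + \frac{1}{12625} = - \frac{100999}{12625} \approx -7.9999$)
$D + 40972 = - \frac{100999}{12625} + 40972 = \frac{517170501}{12625}$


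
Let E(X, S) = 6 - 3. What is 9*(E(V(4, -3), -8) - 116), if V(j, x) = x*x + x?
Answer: -1017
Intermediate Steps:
V(j, x) = x + x² (V(j, x) = x² + x = x + x²)
E(X, S) = 3
9*(E(V(4, -3), -8) - 116) = 9*(3 - 116) = 9*(-113) = -1017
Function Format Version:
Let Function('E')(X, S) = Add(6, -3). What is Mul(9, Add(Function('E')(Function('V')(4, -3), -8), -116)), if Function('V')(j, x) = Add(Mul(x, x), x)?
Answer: -1017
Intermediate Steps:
Function('V')(j, x) = Add(x, Pow(x, 2)) (Function('V')(j, x) = Add(Pow(x, 2), x) = Add(x, Pow(x, 2)))
Function('E')(X, S) = 3
Mul(9, Add(Function('E')(Function('V')(4, -3), -8), -116)) = Mul(9, Add(3, -116)) = Mul(9, -113) = -1017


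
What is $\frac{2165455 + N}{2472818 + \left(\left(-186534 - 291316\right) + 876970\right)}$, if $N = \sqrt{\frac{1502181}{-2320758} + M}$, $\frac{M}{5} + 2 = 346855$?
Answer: $\frac{2165455}{2871938} + \frac{\sqrt{115316111905734102}}{740563676556} \approx 0.75446$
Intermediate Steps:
$M = 1734265$ ($M = -10 + 5 \cdot 346855 = -10 + 1734275 = 1734265$)
$N = \frac{\sqrt{115316111905734102}}{257862}$ ($N = \sqrt{\frac{1502181}{-2320758} + 1734265} = \sqrt{1502181 \left(- \frac{1}{2320758}\right) + 1734265} = \sqrt{- \frac{166909}{257862} + 1734265} = \sqrt{\frac{447200874521}{257862}} = \frac{\sqrt{115316111905734102}}{257862} \approx 1316.9$)
$\frac{2165455 + N}{2472818 + \left(\left(-186534 - 291316\right) + 876970\right)} = \frac{2165455 + \frac{\sqrt{115316111905734102}}{257862}}{2472818 + \left(\left(-186534 - 291316\right) + 876970\right)} = \frac{2165455 + \frac{\sqrt{115316111905734102}}{257862}}{2472818 + \left(-477850 + 876970\right)} = \frac{2165455 + \frac{\sqrt{115316111905734102}}{257862}}{2472818 + 399120} = \frac{2165455 + \frac{\sqrt{115316111905734102}}{257862}}{2871938} = \left(2165455 + \frac{\sqrt{115316111905734102}}{257862}\right) \frac{1}{2871938} = \frac{2165455}{2871938} + \frac{\sqrt{115316111905734102}}{740563676556}$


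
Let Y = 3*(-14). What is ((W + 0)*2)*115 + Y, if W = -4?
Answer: -962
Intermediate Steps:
Y = -42
((W + 0)*2)*115 + Y = ((-4 + 0)*2)*115 - 42 = -4*2*115 - 42 = -8*115 - 42 = -920 - 42 = -962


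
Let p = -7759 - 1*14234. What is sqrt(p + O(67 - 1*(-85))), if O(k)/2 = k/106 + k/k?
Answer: I*sqrt(61764663)/53 ≈ 148.28*I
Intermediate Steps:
p = -21993 (p = -7759 - 14234 = -21993)
O(k) = 2 + k/53 (O(k) = 2*(k/106 + k/k) = 2*(k*(1/106) + 1) = 2*(k/106 + 1) = 2*(1 + k/106) = 2 + k/53)
sqrt(p + O(67 - 1*(-85))) = sqrt(-21993 + (2 + (67 - 1*(-85))/53)) = sqrt(-21993 + (2 + (67 + 85)/53)) = sqrt(-21993 + (2 + (1/53)*152)) = sqrt(-21993 + (2 + 152/53)) = sqrt(-21993 + 258/53) = sqrt(-1165371/53) = I*sqrt(61764663)/53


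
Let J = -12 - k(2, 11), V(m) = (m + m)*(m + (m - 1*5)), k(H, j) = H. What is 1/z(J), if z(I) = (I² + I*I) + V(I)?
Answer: 1/1316 ≈ 0.00075988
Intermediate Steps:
V(m) = 2*m*(-5 + 2*m) (V(m) = (2*m)*(m + (m - 5)) = (2*m)*(m + (-5 + m)) = (2*m)*(-5 + 2*m) = 2*m*(-5 + 2*m))
J = -14 (J = -12 - 1*2 = -12 - 2 = -14)
z(I) = 2*I² + 2*I*(-5 + 2*I) (z(I) = (I² + I*I) + 2*I*(-5 + 2*I) = (I² + I²) + 2*I*(-5 + 2*I) = 2*I² + 2*I*(-5 + 2*I))
1/z(J) = 1/(2*(-14)*(-5 + 3*(-14))) = 1/(2*(-14)*(-5 - 42)) = 1/(2*(-14)*(-47)) = 1/1316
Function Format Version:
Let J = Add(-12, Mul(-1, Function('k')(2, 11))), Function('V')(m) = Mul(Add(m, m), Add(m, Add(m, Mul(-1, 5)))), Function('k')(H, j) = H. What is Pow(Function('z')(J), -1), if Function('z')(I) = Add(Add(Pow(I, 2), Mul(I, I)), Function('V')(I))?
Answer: Rational(1, 1316) ≈ 0.00075988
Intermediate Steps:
Function('V')(m) = Mul(2, m, Add(-5, Mul(2, m))) (Function('V')(m) = Mul(Mul(2, m), Add(m, Add(m, -5))) = Mul(Mul(2, m), Add(m, Add(-5, m))) = Mul(Mul(2, m), Add(-5, Mul(2, m))) = Mul(2, m, Add(-5, Mul(2, m))))
J = -14 (J = Add(-12, Mul(-1, 2)) = Add(-12, -2) = -14)
Function('z')(I) = Add(Mul(2, Pow(I, 2)), Mul(2, I, Add(-5, Mul(2, I)))) (Function('z')(I) = Add(Add(Pow(I, 2), Mul(I, I)), Mul(2, I, Add(-5, Mul(2, I)))) = Add(Add(Pow(I, 2), Pow(I, 2)), Mul(2, I, Add(-5, Mul(2, I)))) = Add(Mul(2, Pow(I, 2)), Mul(2, I, Add(-5, Mul(2, I)))))
Pow(Function('z')(J), -1) = Pow(Mul(2, -14, Add(-5, Mul(3, -14))), -1) = Pow(Mul(2, -14, Add(-5, -42)), -1) = Pow(Mul(2, -14, -47), -1) = Pow(1316, -1) = Rational(1, 1316)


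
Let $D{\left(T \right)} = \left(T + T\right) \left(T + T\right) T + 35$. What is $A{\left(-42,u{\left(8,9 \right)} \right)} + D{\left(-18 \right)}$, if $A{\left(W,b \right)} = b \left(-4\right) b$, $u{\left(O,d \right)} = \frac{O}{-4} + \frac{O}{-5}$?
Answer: $- \frac{583621}{25} \approx -23345.0$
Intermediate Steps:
$u{\left(O,d \right)} = - \frac{9 O}{20}$ ($u{\left(O,d \right)} = O \left(- \frac{1}{4}\right) + O \left(- \frac{1}{5}\right) = - \frac{O}{4} - \frac{O}{5} = - \frac{9 O}{20}$)
$D{\left(T \right)} = 35 + 4 T^{3}$ ($D{\left(T \right)} = 2 T 2 T T + 35 = 4 T^{2} T + 35 = 4 T^{3} + 35 = 35 + 4 T^{3}$)
$A{\left(W,b \right)} = - 4 b^{2}$ ($A{\left(W,b \right)} = - 4 b b = - 4 b^{2}$)
$A{\left(-42,u{\left(8,9 \right)} \right)} + D{\left(-18 \right)} = - 4 \left(\left(- \frac{9}{20}\right) 8\right)^{2} + \left(35 + 4 \left(-18\right)^{3}\right) = - 4 \left(- \frac{18}{5}\right)^{2} + \left(35 + 4 \left(-5832\right)\right) = \left(-4\right) \frac{324}{25} + \left(35 - 23328\right) = - \frac{1296}{25} - 23293 = - \frac{583621}{25}$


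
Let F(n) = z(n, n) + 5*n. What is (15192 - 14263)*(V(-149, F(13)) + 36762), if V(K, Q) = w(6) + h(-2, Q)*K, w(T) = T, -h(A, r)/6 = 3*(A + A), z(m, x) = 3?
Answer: 24191160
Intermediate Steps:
h(A, r) = -36*A (h(A, r) = -18*(A + A) = -18*2*A = -36*A)
F(n) = 3 + 5*n
V(K, Q) = 6 + 72*K (V(K, Q) = 6 + (-36*(-2))*K = 6 + 72*K)
(15192 - 14263)*(V(-149, F(13)) + 36762) = (15192 - 14263)*((6 + 72*(-149)) + 36762) = 929*((6 - 10728) + 36762) = 929*(-10722 + 36762) = 929*26040 = 24191160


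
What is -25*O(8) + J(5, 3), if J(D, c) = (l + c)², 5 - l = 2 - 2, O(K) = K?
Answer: -136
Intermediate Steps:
l = 5 (l = 5 - (2 - 2) = 5 - 1*0 = 5 + 0 = 5)
J(D, c) = (5 + c)²
-25*O(8) + J(5, 3) = -25*8 + (5 + 3)² = -200 + 8² = -200 + 64 = -136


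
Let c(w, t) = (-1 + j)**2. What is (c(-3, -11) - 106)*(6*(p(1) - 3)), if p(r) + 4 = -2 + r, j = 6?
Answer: 3888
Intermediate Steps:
p(r) = -6 + r (p(r) = -4 + (-2 + r) = -6 + r)
c(w, t) = 25 (c(w, t) = (-1 + 6)**2 = 5**2 = 25)
(c(-3, -11) - 106)*(6*(p(1) - 3)) = (25 - 106)*(6*((-6 + 1) - 3)) = -486*(-5 - 3) = -486*(-8) = -81*(-48) = 3888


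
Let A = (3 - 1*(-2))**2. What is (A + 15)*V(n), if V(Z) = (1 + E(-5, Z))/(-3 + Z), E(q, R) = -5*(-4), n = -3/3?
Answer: -210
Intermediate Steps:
n = -1 (n = -3*1/3 = -1)
E(q, R) = 20
V(Z) = 21/(-3 + Z) (V(Z) = (1 + 20)/(-3 + Z) = 21/(-3 + Z))
A = 25 (A = (3 + 2)**2 = 5**2 = 25)
(A + 15)*V(n) = (25 + 15)*(21/(-3 - 1)) = 40*(21/(-4)) = 40*(21*(-1/4)) = 40*(-21/4) = -210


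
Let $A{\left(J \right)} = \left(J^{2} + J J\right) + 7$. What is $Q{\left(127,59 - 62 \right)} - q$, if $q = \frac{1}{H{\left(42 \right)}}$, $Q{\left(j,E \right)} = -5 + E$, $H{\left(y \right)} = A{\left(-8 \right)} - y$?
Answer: $- \frac{745}{93} \approx -8.0108$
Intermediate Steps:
$A{\left(J \right)} = 7 + 2 J^{2}$ ($A{\left(J \right)} = \left(J^{2} + J^{2}\right) + 7 = 2 J^{2} + 7 = 7 + 2 J^{2}$)
$H{\left(y \right)} = 135 - y$ ($H{\left(y \right)} = \left(7 + 2 \left(-8\right)^{2}\right) - y = \left(7 + 2 \cdot 64\right) - y = \left(7 + 128\right) - y = 135 - y$)
$q = \frac{1}{93}$ ($q = \frac{1}{135 - 42} = \frac{1}{93} \approx 0.010753$)
$Q{\left(127,59 - 62 \right)} - q = \left(-5 + \left(59 - 62\right)\right) - \frac{1}{93} = \left(-5 - 3\right) - \frac{1}{93} = -8 - \frac{1}{93} = - \frac{745}{93}$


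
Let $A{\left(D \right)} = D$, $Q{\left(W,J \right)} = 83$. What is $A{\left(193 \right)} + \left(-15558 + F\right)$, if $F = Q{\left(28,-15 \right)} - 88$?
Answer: $-15370$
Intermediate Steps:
$F = -5$ ($F = 83 - 88 = -5$)
$A{\left(193 \right)} + \left(-15558 + F\right) = 193 - 15563 = -15370$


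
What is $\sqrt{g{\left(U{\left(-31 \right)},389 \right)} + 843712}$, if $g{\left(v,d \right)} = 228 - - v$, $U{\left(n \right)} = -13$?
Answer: $7 \sqrt{17223} \approx 918.66$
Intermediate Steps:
$g{\left(v,d \right)} = 228 + v$
$\sqrt{g{\left(U{\left(-31 \right)},389 \right)} + 843712} = \sqrt{\left(228 - 13\right) + 843712} = \sqrt{215 + 843712} = \sqrt{843927} = 7 \sqrt{17223}$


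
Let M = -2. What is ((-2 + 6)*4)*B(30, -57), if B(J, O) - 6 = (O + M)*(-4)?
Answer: 3872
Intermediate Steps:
B(J, O) = 14 - 4*O (B(J, O) = 6 + (O - 2)*(-4) = 6 + (-2 + O)*(-4) = 6 + (8 - 4*O) = 14 - 4*O)
((-2 + 6)*4)*B(30, -57) = ((-2 + 6)*4)*(14 - 4*(-57)) = (4*4)*(14 + 228) = 16*242 = 3872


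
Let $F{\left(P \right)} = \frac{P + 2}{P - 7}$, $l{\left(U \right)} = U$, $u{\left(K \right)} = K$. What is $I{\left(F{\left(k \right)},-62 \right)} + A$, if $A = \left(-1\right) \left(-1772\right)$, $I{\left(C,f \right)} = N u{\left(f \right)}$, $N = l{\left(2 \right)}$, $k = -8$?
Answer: $1648$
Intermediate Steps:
$N = 2$
$F{\left(P \right)} = \frac{2 + P}{-7 + P}$
$I{\left(C,f \right)} = 2 f$
$A = 1772$
$I{\left(F{\left(k \right)},-62 \right)} + A = 2 \left(-62\right) + 1772 = -124 + 1772 = 1648$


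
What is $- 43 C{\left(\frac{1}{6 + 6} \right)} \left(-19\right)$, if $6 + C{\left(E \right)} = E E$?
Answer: $- \frac{705071}{144} \approx -4896.3$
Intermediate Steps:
$C{\left(E \right)} = -6 + E^{2}$ ($C{\left(E \right)} = -6 + E E = -6 + E^{2}$)
$- 43 C{\left(\frac{1}{6 + 6} \right)} \left(-19\right) = - 43 \left(-6 + \left(\frac{1}{6 + 6}\right)^{2}\right) \left(-19\right) = - 43 \left(-6 + \left(\frac{1}{12}\right)^{2}\right) \left(-19\right) = - 43 \left(-6 + \frac{1}{144}\right) \left(-19\right) = \left(-43\right) \left(- \frac{863}{144}\right) \left(-19\right) = \frac{37109}{144} \left(-19\right) = - \frac{705071}{144}$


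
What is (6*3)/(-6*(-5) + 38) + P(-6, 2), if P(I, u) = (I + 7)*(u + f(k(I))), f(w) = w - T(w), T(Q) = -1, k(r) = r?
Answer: -93/34 ≈ -2.7353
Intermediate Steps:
f(w) = 1 + w (f(w) = w - 1*(-1) = w + 1 = 1 + w)
P(I, u) = (7 + I)*(1 + I + u) (P(I, u) = (I + 7)*(u + (1 + I)) = (7 + I)*(1 + I + u))
(6*3)/(-6*(-5) + 38) + P(-6, 2) = (6*3)/(-6*(-5) + 38) + (7 + (-6)**2 + 7*2 + 8*(-6) - 6*2) = 18/(30 + 38) + (7 + 36 + 14 - 48 - 12) = 18/68 - 3 = (1/68)*18 - 3 = 9/34 - 3 = -93/34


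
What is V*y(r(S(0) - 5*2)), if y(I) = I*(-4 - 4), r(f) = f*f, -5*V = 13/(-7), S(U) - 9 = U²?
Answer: -104/35 ≈ -2.9714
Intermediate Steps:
S(U) = 9 + U²
V = 13/35 (V = -13/(5*(-7)) = -13*(-1)/(5*7) = -⅕*(-13/7) = 13/35 ≈ 0.37143)
r(f) = f²
y(I) = -8*I (y(I) = I*(-8) = -8*I)
V*y(r(S(0) - 5*2)) = 13*(-8*((9 + 0²) - 5*2)²)/35 = 13*(-8*((9 + 0) - 10)²)/35 = 13*(-8*(9 - 10)²)/35 = 13*(-8*(-1)²)/35 = 13*(-8*1)/35 = (13/35)*(-8) = -104/35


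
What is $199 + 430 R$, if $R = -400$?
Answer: $-171801$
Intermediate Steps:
$199 + 430 R = 199 + 430 \left(-400\right) = 199 - 172000 = -171801$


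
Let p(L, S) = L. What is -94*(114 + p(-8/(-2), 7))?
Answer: -11092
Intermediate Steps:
-94*(114 + p(-8/(-2), 7)) = -94*(114 - 8/(-2)) = -94*(114 - 8*(-1/2)) = -94*(114 + 4) = -94*118 = -11092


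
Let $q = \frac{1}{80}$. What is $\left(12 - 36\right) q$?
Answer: $- \frac{3}{10} \approx -0.3$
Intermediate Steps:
$q = \frac{1}{80} \approx 0.0125$
$\left(12 - 36\right) q = \left(12 - 36\right) \frac{1}{80} = \left(-24\right) \frac{1}{80} = - \frac{3}{10}$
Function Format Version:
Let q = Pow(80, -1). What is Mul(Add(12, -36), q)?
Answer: Rational(-3, 10) ≈ -0.30000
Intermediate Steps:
q = Rational(1, 80) ≈ 0.012500
Mul(Add(12, -36), q) = Mul(Add(12, -36), Rational(1, 80)) = Mul(-24, Rational(1, 80)) = Rational(-3, 10)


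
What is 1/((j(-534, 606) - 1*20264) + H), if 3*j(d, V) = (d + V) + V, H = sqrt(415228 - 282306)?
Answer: -10019/200694261 - sqrt(132922)/401388522 ≈ -5.0830e-5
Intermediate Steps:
H = sqrt(132922) ≈ 364.58
j(d, V) = d/3 + 2*V/3 (j(d, V) = ((d + V) + V)/3 = ((V + d) + V)/3 = (d + 2*V)/3 = d/3 + 2*V/3)
1/((j(-534, 606) - 1*20264) + H) = 1/((((1/3)*(-534) + (2/3)*606) - 1*20264) + sqrt(132922)) = 1/(((-178 + 404) - 20264) + sqrt(132922)) = 1/((226 - 20264) + sqrt(132922)) = 1/(-20038 + sqrt(132922))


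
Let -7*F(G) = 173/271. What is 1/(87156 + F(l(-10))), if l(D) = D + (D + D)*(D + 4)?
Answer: 1897/165334759 ≈ 1.1474e-5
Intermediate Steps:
l(D) = D + 2*D*(4 + D) (l(D) = D + (2*D)*(4 + D) = D + 2*D*(4 + D))
F(G) = -173/1897 (F(G) = -173/(7*271) = -⅐*173/271 = -173/1897)
1/(87156 + F(l(-10))) = 1/(87156 - 173/1897) = 1/(165334759/1897) = 1897/165334759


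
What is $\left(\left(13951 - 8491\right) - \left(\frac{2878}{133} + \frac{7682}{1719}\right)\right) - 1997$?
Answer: $\frac{785766313}{228627} \approx 3436.9$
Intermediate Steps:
$\left(\left(13951 - 8491\right) - \left(\frac{2878}{133} + \frac{7682}{1719}\right)\right) - 1997 = \left(\left(13951 - 8491\right) - \frac{5968988}{228627}\right) - 1997 = \left(5460 - \frac{5968988}{228627}\right) - 1997 = \frac{1242334432}{228627} - 1997 = \frac{785766313}{228627}$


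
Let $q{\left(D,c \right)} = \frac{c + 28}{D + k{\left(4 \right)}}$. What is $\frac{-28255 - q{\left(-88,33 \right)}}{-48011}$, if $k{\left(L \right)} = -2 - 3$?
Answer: $\frac{2627654}{4465023} \approx 0.5885$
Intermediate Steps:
$k{\left(L \right)} = -5$
$q{\left(D,c \right)} = \frac{28 + c}{-5 + D}$ ($q{\left(D,c \right)} = \frac{c + 28}{D - 5} = \frac{28 + c}{-5 + D}$)
$\frac{-28255 - q{\left(-88,33 \right)}}{-48011} = \frac{-28255 - \frac{28 + 33}{-5 - 88}}{-48011} = \left(-28255 - \frac{1}{-93} \cdot 61\right) \left(- \frac{1}{48011}\right) = \left(-28255 - \left(- \frac{1}{93}\right) 61\right) \left(- \frac{1}{48011}\right) = \left(-28255 - - \frac{61}{93}\right) \left(- \frac{1}{48011}\right) = \left(-28255 + \frac{61}{93}\right) \left(- \frac{1}{48011}\right) = \left(- \frac{2627654}{93}\right) \left(- \frac{1}{48011}\right) = \frac{2627654}{4465023}$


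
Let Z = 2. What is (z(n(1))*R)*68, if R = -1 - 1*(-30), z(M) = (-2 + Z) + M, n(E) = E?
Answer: 1972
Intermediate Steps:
z(M) = M (z(M) = (-2 + 2) + M = 0 + M = M)
R = 29 (R = -1 + 30 = 29)
(z(n(1))*R)*68 = (1*29)*68 = 29*68 = 1972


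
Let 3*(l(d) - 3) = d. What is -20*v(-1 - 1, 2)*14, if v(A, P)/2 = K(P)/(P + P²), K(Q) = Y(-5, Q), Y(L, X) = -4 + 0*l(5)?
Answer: 1120/3 ≈ 373.33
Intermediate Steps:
l(d) = 3 + d/3
Y(L, X) = -4 (Y(L, X) = -4 + 0*(3 + (⅓)*5) = -4 + 0*(3 + 5/3) = -4 + 0*(14/3) = -4 + 0 = -4)
K(Q) = -4
v(A, P) = -8/(P + P²) (v(A, P) = 2*(-4/(P + P²)) = -8/(P + P²))
-20*v(-1 - 1, 2)*14 = -(-160)/(2*(1 + 2))*14 = -(-160)/(2*3)*14 = -20*(-4/3)*14 = (80/3)*14 = 1120/3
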